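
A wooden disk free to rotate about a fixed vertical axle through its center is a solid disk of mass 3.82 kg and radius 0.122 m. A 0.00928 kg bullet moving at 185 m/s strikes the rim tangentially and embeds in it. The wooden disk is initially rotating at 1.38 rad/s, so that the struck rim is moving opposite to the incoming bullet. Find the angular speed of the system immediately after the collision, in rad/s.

About the axle the impulsive forces during the collision are internal, so angular momentum about that axis is conserved.
I_p = ½(3.82)(0.122)² = 0.02843 kg·m². Taking the sense of the bullet's angular momentum as positive, L_{bullet} = m v R = (0.00928)(185)(0.122) = 0.2094 kg·m²/s.
L_i = −I_p ω_p + m v R = −(0.02843)(1.38) + 0.2094 = 0.1702 kg·m²/s.
After sticking, I_f = I_p + m R² = 0.02843 + (0.00928)(0.122)² = 0.02857 kg·m².
ω_f = L_i / I_f = 0.1702 / 0.02857 = 5.959 rad/s.

|ω_f| ≈ 5.96 rad/s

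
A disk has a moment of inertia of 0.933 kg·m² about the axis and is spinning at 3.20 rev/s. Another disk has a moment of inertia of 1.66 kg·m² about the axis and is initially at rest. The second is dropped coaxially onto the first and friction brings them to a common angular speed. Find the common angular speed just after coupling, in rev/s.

The coupling torques are internal; angular momentum about the shared axis is conserved.
Taking A's sense as positive: L = (0.9330)(3.20) = 2.986 kg·m²·rev/s.
Combined I = 0.9330 + 1.660 = 2.593 kg·m².
ω_f = L / I = 2.986 / 2.593 = 1.151 rev/s.

|ω_f| ≈ 1.15 rev/s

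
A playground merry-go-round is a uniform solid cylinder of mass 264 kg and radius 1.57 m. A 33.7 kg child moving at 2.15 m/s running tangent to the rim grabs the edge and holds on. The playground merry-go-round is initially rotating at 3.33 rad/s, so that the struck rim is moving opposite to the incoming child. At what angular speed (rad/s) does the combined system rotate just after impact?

|ω_f| ≈ 2.37 rad/s

About the axle the impulsive forces during the collision are internal, so angular momentum about that axis is conserved.
I_p = ½(264)(1.57)² = 325.4 kg·m². Taking the sense of the child's angular momentum as positive, L_{child} = m v R = (33.7)(2.15)(1.57) = 113.8 kg·m²/s.
L_i = −I_p ω_p + m v R = −(325.4)(3.33) + 113.8 = -969.7 kg·m²/s.
After sticking, I_f = I_p + m R² = 325.4 + (33.7)(1.57)² = 408.4 kg·m².
ω_f = L_i / I_f = -969.7 / 408.4 = -2.374 rad/s.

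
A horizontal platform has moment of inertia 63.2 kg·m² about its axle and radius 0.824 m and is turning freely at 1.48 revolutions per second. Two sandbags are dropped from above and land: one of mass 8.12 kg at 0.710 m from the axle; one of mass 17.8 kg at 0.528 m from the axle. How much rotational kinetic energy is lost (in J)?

energy lost ≈ 342 J

No external torque acts about the axle; L_before = L_after.
Added inertia Σmr² = (8.12)(0.710)² + (17.8)(0.528)² = 9.056 kg·m²; I_f = 63.20 + 9.056 = 72.26 kg·m².
ω_f = I_p ω_i / I_f = (63.20)(1.48) / 72.26 = 1.295 rev/s.
KE_i = ½(63.20)(9.299 rad/s)² = 2733 J; KE_f = ½(72.26)(8.134)² = 2390 J.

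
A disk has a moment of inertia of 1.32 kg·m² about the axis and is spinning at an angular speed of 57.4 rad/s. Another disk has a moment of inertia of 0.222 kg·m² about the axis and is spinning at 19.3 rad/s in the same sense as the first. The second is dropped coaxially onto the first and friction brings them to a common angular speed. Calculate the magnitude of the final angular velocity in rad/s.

No external torque acts about the common axis, so total angular momentum is conserved.
Taking A's sense as positive: L = (1.320)(57.4) + (0.2220)(19.3) = 80.05 kg·m²·rad/s.
Combined I = 1.320 + 0.2220 = 1.542 kg·m².
ω_f = L / I = 80.05 / 1.542 = 51.91 rad/s.

|ω_f| ≈ 51.9 rad/s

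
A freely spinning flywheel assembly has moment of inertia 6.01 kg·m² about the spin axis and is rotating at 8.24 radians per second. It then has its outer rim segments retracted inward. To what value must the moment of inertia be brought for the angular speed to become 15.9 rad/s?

I₂ ≈ 3.11 kg·m²

With no external torque about the axis, L is conserved: I₁ω₁ = I₂ω₂.
I₂ = I₁ω₁ / ω₂ = (6.01)(8.24) / (15.9) = 3.115 kg·m².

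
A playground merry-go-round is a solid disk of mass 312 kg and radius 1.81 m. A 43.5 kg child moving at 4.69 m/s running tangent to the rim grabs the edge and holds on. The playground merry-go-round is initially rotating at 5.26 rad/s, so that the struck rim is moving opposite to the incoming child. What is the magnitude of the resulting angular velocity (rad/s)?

|ω_f| ≈ 3.55 rad/s

The axle reaction passes through the axle and exerts no torque about it; angular momentum about the axle is conserved through the impact.
I_p = ½(312)(1.81)² = 511.1 kg·m². Taking the sense of the child's angular momentum as positive, L_{child} = m v R = (43.5)(4.69)(1.81) = 369.3 kg·m²/s.
L_i = −I_p ω_p + m v R = −(511.1)(5.26) + 369.3 = -2319 kg·m²/s.
After sticking, I_f = I_p + m R² = 511.1 + (43.5)(1.81)² = 653.6 kg·m².
ω_f = L_i / I_f = -2319 / 653.6 = -3.548 rad/s.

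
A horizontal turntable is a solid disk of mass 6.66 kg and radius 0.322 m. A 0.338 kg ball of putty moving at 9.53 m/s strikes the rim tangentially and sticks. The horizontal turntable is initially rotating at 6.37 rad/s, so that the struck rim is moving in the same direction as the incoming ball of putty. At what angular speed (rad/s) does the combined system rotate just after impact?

|ω_f| ≈ 8.51 rad/s

The axle reaction passes through the axle and exerts no torque about it; angular momentum about the axle is conserved through the impact.
I_p = ½(6.66)(0.322)² = 0.3453 kg·m². Taking the sense of the ball of putty's angular momentum as positive, L_{ball} = m v R = (0.338)(9.53)(0.322) = 1.037 kg·m²/s.
L_i = +I_p ω_p + m v R = +(0.3453)(6.37) + 1.037 = 3.237 kg·m²/s.
After sticking, I_f = I_p + m R² = 0.3453 + (0.338)(0.322)² = 0.3803 kg·m².
ω_f = L_i / I_f = 3.237 / 0.3803 = 8.510 rad/s.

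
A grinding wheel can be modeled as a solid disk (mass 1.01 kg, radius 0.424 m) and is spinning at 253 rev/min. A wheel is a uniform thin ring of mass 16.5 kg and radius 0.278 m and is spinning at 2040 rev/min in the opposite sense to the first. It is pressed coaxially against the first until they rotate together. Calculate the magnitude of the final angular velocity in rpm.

No external torque acts about the common axis, so total angular momentum is conserved.
Moments of inertia: I_A = ½(1.01)(0.424)² = 0.09079 kg·m²; I_B = (16.5)(0.278)² = 1.275 kg·m².
Taking A's sense as positive: L = (0.09079)(253) − (1.275)(2040) = -2578 kg·m²·rpm.
Combined I = 0.09079 + 1.275 = 1.366 kg·m².
ω_f = L / I = -2578 / 1.366 = -1888 rpm.

|ω_f| ≈ 1890 rpm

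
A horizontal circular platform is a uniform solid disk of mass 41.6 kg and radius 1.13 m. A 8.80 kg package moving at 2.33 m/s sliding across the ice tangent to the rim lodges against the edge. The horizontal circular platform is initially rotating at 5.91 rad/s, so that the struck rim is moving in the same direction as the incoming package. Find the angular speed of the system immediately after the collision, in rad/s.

About the central axle the impulsive forces during the collision are internal, so angular momentum about that axis is conserved.
I_p = ½(41.6)(1.13)² = 26.56 kg·m². Taking the sense of the package's angular momentum as positive, L_{package} = m v R = (8.80)(2.33)(1.13) = 23.17 kg·m²/s.
L_i = +I_p ω_p + m v R = +(26.56)(5.91) + 23.17 = 180.1 kg·m²/s.
After sticking, I_f = I_p + m R² = 26.56 + (8.80)(1.13)² = 37.80 kg·m².
ω_f = L_i / I_f = 180.1 / 37.80 = 4.766 rad/s.

|ω_f| ≈ 4.77 rad/s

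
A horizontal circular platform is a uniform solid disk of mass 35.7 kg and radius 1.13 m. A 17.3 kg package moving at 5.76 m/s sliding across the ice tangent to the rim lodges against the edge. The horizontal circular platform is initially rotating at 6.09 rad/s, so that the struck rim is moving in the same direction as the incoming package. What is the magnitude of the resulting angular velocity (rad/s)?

The axle reaction passes through the central axle and exerts no torque about it; angular momentum about the central axle is conserved through the impact.
I_p = ½(35.7)(1.13)² = 22.79 kg·m². Taking the sense of the package's angular momentum as positive, L_{package} = m v R = (17.3)(5.76)(1.13) = 112.6 kg·m²/s.
L_i = +I_p ω_p + m v R = +(22.79)(6.09) + 112.6 = 251.4 kg·m²/s.
After sticking, I_f = I_p + m R² = 22.79 + (17.3)(1.13)² = 44.88 kg·m².
ω_f = L_i / I_f = 251.4 / 44.88 = 5.601 rad/s.

|ω_f| ≈ 5.60 rad/s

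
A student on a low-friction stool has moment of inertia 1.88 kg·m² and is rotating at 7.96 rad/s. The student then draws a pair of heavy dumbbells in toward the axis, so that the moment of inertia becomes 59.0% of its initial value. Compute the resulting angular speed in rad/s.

ω₂ ≈ 13.5 rad/s

With no external torque about the axis, L is conserved: I₁ω₁ = I₂ω₂.
I₂ = 0.590 × 1.88 = 1.109 kg·m².
ω₂ = I₁ω₁ / I₂ = (1.880)(7.96 rad/s) / (1.109) = 13.49 rad/s.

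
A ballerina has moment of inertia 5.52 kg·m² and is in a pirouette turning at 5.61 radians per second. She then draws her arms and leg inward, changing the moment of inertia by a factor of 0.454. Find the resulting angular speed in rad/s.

ω₂ ≈ 12.4 rad/s

With no external torque about the axis, L is conserved: I₁ω₁ = I₂ω₂.
I₂ = 0.454 × 5.52 = 2.506 kg·m².
ω₂ = I₁ω₁ / I₂ = (5.520)(5.61 rad/s) / (2.506) = 12.36 rad/s.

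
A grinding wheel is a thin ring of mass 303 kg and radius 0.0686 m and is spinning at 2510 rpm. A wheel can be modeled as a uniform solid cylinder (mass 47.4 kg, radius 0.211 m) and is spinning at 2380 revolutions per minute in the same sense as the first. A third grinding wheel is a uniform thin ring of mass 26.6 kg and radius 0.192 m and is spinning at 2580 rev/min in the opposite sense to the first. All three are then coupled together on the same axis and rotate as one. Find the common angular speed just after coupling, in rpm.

|ω_f| ≈ 1030 rpm

The coupling torques are internal; angular momentum about the shared axis is conserved.
Moments of inertia: I_A = (303)(0.0686)² = 1.426 kg·m²; I_B = ½(47.4)(0.211)² = 1.055 kg·m²; I_C = (26.6)(0.192)² = 0.9806 kg·m².
Taking A's sense as positive: L = (1.426)(2510) + (1.055)(2380) − (0.9806)(2580) = 3560 kg·m²·rpm.
Combined I = 1.426 + 1.055 + 0.9806 = 3.462 kg·m².
ω_f = L / I = 3560 / 3.462 = 1029 rpm.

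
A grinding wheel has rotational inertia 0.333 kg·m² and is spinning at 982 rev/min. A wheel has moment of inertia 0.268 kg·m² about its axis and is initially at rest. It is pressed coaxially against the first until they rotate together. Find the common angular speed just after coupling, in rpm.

The coupling torques are internal; angular momentum about the shared axis is conserved.
Taking A's sense as positive: L = (0.3330)(982) = 327.0 kg·m²·rpm.
Combined I = 0.3330 + 0.2680 = 0.6010 kg·m².
ω_f = L / I = 327.0 / 0.6010 = 544.1 rpm.

|ω_f| ≈ 544 rpm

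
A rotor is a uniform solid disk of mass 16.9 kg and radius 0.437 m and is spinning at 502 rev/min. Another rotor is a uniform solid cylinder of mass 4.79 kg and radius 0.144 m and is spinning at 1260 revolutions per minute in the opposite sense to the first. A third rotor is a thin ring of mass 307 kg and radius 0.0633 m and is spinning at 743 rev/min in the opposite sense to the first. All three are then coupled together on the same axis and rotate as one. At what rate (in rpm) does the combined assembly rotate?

No external torque acts about the common axis, so total angular momentum is conserved.
Moments of inertia: I_A = ½(16.9)(0.437)² = 1.614 kg·m²; I_B = ½(4.79)(0.144)² = 0.04966 kg·m²; I_C = (307)(0.0633)² = 1.230 kg·m².
Taking A's sense as positive: L = (1.614)(502) − (0.04966)(1260) − (1.230)(743) = -166.5 kg·m²·rpm.
Combined I = 1.614 + 0.04966 + 1.230 = 2.893 kg·m².
ω_f = L / I = -166.5 / 2.893 = -57.54 rpm.

|ω_f| ≈ 57.5 rpm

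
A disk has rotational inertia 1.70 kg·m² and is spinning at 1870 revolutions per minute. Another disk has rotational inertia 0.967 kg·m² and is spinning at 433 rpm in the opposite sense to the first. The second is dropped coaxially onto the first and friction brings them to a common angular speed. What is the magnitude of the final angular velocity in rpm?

No external torque acts about the common axis, so total angular momentum is conserved.
Taking A's sense as positive: L = (1.700)(1870) − (0.9670)(433) = 2760 kg·m²·rpm.
Combined I = 1.700 + 0.9670 = 2.667 kg·m².
ω_f = L / I = 2760 / 2.667 = 1035 rpm.

|ω_f| ≈ 1030 rpm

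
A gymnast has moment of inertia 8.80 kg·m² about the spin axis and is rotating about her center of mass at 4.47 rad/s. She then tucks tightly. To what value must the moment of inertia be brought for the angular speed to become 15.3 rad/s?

With no external torque about the axis, L is conserved: I₁ω₁ = I₂ω₂.
I₂ = I₁ω₁ / ω₂ = (8.80)(4.47) / (15.3) = 2.571 kg·m².

I₂ ≈ 2.57 kg·m²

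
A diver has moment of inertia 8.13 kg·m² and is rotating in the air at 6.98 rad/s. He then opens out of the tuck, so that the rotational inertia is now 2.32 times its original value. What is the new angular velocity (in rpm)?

ω₂ ≈ 28.7 rpm

No external torque acts about the spin axis, so angular momentum is conserved.
I₂ = 2.32 × 8.13 = 18.86 kg·m².
ω₂ = I₁ω₁ / I₂ = (8.130)(6.98 rad/s) / (18.86) = 3.009 rad/s = 28.73 rpm.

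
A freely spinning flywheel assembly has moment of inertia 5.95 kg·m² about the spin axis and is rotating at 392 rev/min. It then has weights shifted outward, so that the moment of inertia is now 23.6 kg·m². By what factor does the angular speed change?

No external torque acts about the spin axis, so angular momentum is conserved.
ω₂/ω₁ = I₁/I₂ = 5.950 / 23.60 = 0.2521.

ω₂/ω₁ ≈ 0.252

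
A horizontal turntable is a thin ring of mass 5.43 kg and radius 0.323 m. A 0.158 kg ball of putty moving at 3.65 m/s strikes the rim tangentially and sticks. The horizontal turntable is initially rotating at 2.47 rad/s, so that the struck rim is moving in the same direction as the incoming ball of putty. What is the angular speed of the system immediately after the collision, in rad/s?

|ω_f| ≈ 2.72 rad/s

The axle reaction passes through the axle and exerts no torque about it; angular momentum about the axle is conserved through the impact.
I_p = (5.43)(0.323)² = 0.5665 kg·m². Taking the sense of the ball of putty's angular momentum as positive, L_{ball} = m v R = (0.158)(3.65)(0.323) = 0.1863 kg·m²/s.
L_i = +I_p ω_p + m v R = +(0.5665)(2.47) + 0.1863 = 1.586 kg·m²/s.
After sticking, I_f = I_p + m R² = 0.5665 + (0.158)(0.323)² = 0.5830 kg·m².
ω_f = L_i / I_f = 1.586 / 0.5830 = 2.720 rad/s.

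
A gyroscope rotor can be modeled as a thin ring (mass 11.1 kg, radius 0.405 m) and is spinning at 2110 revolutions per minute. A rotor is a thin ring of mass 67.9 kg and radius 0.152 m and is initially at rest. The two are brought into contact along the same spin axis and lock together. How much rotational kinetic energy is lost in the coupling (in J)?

ΔKE lost ≈ 20600 J

The coupling torques are internal; angular momentum about the shared axis is conserved.
Moments of inertia: I_A = (11.1)(0.405)² = 1.821 kg·m²; I_B = (67.9)(0.152)² = 1.569 kg·m².
Taking A's sense as positive: L = (1.821)(2110) = 3842 kg·m²·rpm.
Combined I = 1.821 + 1.569 = 3.389 kg·m².
ω_f = L / I = 3842 / 3.389 = 1133 rpm.
KE_i = ½ΣIω² = 44450 J; KE_f = ½(3.389)(118.7)² = 23870 J.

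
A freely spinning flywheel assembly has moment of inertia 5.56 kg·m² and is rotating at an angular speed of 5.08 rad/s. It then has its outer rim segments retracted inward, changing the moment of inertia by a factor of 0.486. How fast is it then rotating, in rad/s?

Angular momentum about the spin axis is conserved since the torque about it is zero.
I₂ = 0.486 × 5.56 = 2.702 kg·m².
ω₂ = I₁ω₁ / I₂ = (5.560)(5.08 rad/s) / (2.702) = 10.45 rad/s.

ω₂ ≈ 10.5 rad/s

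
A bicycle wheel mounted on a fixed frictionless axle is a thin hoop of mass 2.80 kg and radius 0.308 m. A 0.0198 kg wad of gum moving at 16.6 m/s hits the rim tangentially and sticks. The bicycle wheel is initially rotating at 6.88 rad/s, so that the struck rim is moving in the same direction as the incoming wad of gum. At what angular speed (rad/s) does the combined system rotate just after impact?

|ω_f| ≈ 7.21 rad/s

About the axle the impulsive forces during the collision are internal, so angular momentum about that axis is conserved.
I_p = (2.80)(0.308)² = 0.2656 kg·m². Taking the sense of the wad of gum's angular momentum as positive, L_{wad} = m v R = (0.0198)(16.6)(0.308) = 0.1012 kg·m²/s.
L_i = +I_p ω_p + m v R = +(0.2656)(6.88) + 0.1012 = 1.929 kg·m²/s.
After sticking, I_f = I_p + m R² = 0.2656 + (0.0198)(0.308)² = 0.2675 kg·m².
ω_f = L_i / I_f = 1.929 / 0.2675 = 7.210 rad/s.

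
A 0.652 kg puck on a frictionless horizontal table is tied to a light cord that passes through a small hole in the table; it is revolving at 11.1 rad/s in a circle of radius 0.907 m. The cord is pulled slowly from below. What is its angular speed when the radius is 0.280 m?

ω₂ ≈ 116 rad/s

No torque about the axis ⇒ m r₁² ω₁ = m r₂² ω₂.
ω₂ = ω₁ (r₁/r₂)² = (11.1)(0.907/0.280)² = 116.5 rad/s.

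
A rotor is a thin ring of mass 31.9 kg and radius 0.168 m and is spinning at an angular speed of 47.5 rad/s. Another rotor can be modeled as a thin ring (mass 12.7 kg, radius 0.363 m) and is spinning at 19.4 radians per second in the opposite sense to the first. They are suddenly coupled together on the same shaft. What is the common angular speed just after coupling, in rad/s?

The coupling torques are internal; angular momentum about the shared axis is conserved.
Moments of inertia: I_A = (31.9)(0.168)² = 0.9003 kg·m²; I_B = (12.7)(0.363)² = 1.673 kg·m².
Taking A's sense as positive: L = (0.9003)(47.5) − (1.673)(19.4) = 10.30 kg·m²·rad/s.
Combined I = 0.9003 + 1.673 = 2.574 kg·m².
ω_f = L / I = 10.30 / 2.574 = 4.002 rad/s.

|ω_f| ≈ 4.00 rad/s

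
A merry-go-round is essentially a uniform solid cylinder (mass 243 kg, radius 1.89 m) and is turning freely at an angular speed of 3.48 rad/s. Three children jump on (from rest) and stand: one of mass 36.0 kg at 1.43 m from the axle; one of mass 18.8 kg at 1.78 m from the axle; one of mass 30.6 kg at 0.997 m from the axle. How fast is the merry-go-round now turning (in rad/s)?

ω_f ≈ 2.53 rad/s

The added mass arrives with no angular momentum about the axle, and any external torque about the axle is negligible, so the system's angular momentum is conserved.
I_p = ½(243)(1.89)² = 434.0 kg·m².
Added inertia Σmr² = (36.0)(1.43)² + (18.8)(1.78)² + (30.6)(0.997)² = 163.6 kg·m²; I_f = 434.0 + 163.6 = 597.6 kg·m².
ω_f = I_p ω_i / I_f = (434.0)(3.48) / 597.6 = 2.527 rad/s.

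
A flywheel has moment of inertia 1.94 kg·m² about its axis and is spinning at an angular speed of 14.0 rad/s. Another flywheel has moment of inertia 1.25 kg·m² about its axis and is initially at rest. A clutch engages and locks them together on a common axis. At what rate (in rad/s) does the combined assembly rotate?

No external torque acts about the common axis, so total angular momentum is conserved.
Taking A's sense as positive: L = (1.940)(14.0) = 27.16 kg·m²·rad/s.
Combined I = 1.940 + 1.250 = 3.190 kg·m².
ω_f = L / I = 27.16 / 3.190 = 8.514 rad/s.

|ω_f| ≈ 8.51 rad/s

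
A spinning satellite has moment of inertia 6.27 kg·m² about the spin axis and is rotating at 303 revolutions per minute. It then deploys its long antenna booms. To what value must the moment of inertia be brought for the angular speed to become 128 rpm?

I₂ ≈ 14.8 kg·m²

No external torque acts about the spin axis, so angular momentum is conserved.
I₂ = I₁ω₁ / ω₂ = (6.27)(303) / (128) = 14.84 kg·m².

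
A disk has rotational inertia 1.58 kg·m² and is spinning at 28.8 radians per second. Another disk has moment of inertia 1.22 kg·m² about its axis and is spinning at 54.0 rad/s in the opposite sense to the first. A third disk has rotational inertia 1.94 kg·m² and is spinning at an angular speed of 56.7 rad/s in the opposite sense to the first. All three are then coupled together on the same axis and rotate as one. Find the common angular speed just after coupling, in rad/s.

|ω_f| ≈ 27.5 rad/s

No external torque acts about the common axis, so total angular momentum is conserved.
Taking A's sense as positive: L = (1.580)(28.8) − (1.220)(54.0) − (1.940)(56.7) = -130.4 kg·m²·rad/s.
Combined I = 1.580 + 1.220 + 1.940 = 4.740 kg·m².
ω_f = L / I = -130.4 / 4.740 = -27.51 rad/s.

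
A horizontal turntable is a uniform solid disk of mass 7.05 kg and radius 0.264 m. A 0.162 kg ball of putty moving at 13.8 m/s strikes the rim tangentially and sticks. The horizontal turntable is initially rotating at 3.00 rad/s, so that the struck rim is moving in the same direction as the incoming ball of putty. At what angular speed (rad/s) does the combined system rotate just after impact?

|ω_f| ≈ 5.16 rad/s

The axle reaction passes through the axle and exerts no torque about it; angular momentum about the axle is conserved through the impact.
I_p = ½(7.05)(0.264)² = 0.2457 kg·m². Taking the sense of the ball of putty's angular momentum as positive, L_{ball} = m v R = (0.162)(13.8)(0.264) = 0.5902 kg·m²/s.
L_i = +I_p ω_p + m v R = +(0.2457)(3.00) + 0.5902 = 1.327 kg·m²/s.
After sticking, I_f = I_p + m R² = 0.2457 + (0.162)(0.264)² = 0.2570 kg·m².
ω_f = L_i / I_f = 1.327 / 0.2570 = 5.165 rad/s.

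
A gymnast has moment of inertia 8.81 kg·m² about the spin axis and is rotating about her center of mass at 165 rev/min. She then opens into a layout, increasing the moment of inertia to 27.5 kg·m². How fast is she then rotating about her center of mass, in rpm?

Angular momentum about the spin axis is conserved since the torque about it is zero.
ω₂ = I₁ω₁ / I₂ = (8.810)(165 rpm) / (27.50) = 52.86 rpm.

ω₂ ≈ 52.9 rpm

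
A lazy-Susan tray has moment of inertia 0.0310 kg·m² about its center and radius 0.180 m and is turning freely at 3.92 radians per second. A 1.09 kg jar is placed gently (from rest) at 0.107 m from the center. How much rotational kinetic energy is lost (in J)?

No external torque acts about the center; L_before = L_after.
Added inertia Σmr² = (1.09)(0.107)² = 0.01248 kg·m²; I_f = 0.03100 + 0.01248 = 0.04348 kg·m².
ω_f = I_p ω_i / I_f = (0.03100)(3.92) / 0.04348 = 2.795 rad/s.
KE_i = ½(0.03100)(3.920 rad/s)² = 0.2382 J; KE_f = ½(0.04348)(2.795)² = 0.1698 J.

energy lost ≈ 0.0684 J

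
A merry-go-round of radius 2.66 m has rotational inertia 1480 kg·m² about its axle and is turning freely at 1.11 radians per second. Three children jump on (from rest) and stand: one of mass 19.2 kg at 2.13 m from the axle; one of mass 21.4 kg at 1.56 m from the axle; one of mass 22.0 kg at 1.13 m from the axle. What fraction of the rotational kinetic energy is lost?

fraction ≈ 0.102

No external torque acts about the axle; L_before = L_after.
Added inertia Σmr² = (19.2)(2.13)² + (21.4)(1.56)² + (22.0)(1.13)² = 167.3 kg·m²; I_f = 1480 + 167.3 = 1647 kg·m².
ω_f = I_p ω_i / I_f = (1480)(1.11) / 1647 = 0.9973 rad/s.
KE_i = ½(1480)(1.110 rad/s)² = 911.8 J; KE_f = ½(1647)(0.9973)² = 819.2 J.
Fraction lost = 0.1015.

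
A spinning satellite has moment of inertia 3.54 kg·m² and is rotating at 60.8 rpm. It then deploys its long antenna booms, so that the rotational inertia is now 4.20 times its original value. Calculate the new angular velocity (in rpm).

ω₂ ≈ 14.5 rpm

With no external torque about the axis, L is conserved: I₁ω₁ = I₂ω₂.
I₂ = 4.20 × 3.54 = 14.87 kg·m².
ω₂ = I₁ω₁ / I₂ = (3.540)(60.8 rpm) / (14.87) = 14.48 rpm.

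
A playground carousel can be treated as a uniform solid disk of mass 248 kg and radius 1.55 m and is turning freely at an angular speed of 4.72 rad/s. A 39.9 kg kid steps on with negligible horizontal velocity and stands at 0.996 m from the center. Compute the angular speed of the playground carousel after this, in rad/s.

The added mass arrives with no angular momentum about the center, and any external torque about the center is negligible, so the system's angular momentum is conserved.
I_p = ½(248)(1.55)² = 297.9 kg·m².
Added inertia Σmr² = (39.9)(0.996)² = 39.58 kg·m²; I_f = 297.9 + 39.58 = 337.5 kg·m².
ω_f = I_p ω_i / I_f = (297.9)(4.72) / 337.5 = 4.166 rad/s.

ω_f ≈ 4.17 rad/s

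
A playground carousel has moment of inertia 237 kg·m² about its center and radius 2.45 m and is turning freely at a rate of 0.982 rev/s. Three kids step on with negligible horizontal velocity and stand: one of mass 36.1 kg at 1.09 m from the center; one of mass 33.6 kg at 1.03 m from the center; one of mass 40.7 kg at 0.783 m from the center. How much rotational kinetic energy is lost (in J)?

energy lost ≈ 1370 J

The added mass arrives with no angular momentum about the center, and any external torque about the center is negligible, so the system's angular momentum is conserved.
Added inertia Σmr² = (36.1)(1.09)² + (33.6)(1.03)² + (40.7)(0.783)² = 103.5 kg·m²; I_f = 237.0 + 103.5 = 340.5 kg·m².
ω_f = I_p ω_i / I_f = (237.0)(0.982) / 340.5 = 0.6835 rev/s.
KE_i = ½(237.0)(6.170 rad/s)² = 4511 J; KE_f = ½(340.5)(4.295)² = 3140 J.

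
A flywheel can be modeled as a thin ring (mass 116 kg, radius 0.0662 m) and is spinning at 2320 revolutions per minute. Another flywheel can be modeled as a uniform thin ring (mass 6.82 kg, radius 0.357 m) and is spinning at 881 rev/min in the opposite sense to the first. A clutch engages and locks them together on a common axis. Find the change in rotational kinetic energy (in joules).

The coupling torques are internal; angular momentum about the shared axis is conserved.
Moments of inertia: I_A = (116)(0.0662)² = 0.5084 kg·m²; I_B = (6.82)(0.357)² = 0.8692 kg·m².
Taking A's sense as positive: L = (0.5084)(2320) − (0.8692)(881) = 413.6 kg·m²·rpm.
Combined I = 0.5084 + 0.8692 = 1.378 kg·m².
ω_f = L / I = 413.6 / 1.378 = 300.3 rpm.
KE_i = ½ΣIω² = 18700 J; KE_f = ½(1.378)(31.44)² = 681.0 J.

ΔKE ≈ -18000 J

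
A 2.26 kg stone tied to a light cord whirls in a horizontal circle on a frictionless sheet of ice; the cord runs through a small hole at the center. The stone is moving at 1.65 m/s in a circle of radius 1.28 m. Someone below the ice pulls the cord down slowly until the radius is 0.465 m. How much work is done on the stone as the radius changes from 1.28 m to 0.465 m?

W ≈ 20.2 J

The only horizontal force on the mass is along the cord (radial), so it exerts no torque about the hole and angular momentum m v r is conserved.
v₂ = v₁ r₁ / r₂ = (1.65)(1.28) / (0.465) = 4.542 m/s.
W = ΔKE = ½m(v₂² − v₁²) = 20.23 J.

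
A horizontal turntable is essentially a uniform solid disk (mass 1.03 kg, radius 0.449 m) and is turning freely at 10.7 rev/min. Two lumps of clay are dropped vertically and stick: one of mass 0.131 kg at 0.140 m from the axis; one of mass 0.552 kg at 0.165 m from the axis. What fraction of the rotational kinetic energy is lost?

fraction ≈ 0.145

No external torque acts about the axis; L_before = L_after.
I_p = ½(1.03)(0.449)² = 0.1038 kg·m².
Added inertia Σmr² = (0.131)(0.140)² + (0.552)(0.165)² = 0.01760 kg·m²; I_f = 0.1038 + 0.01760 = 0.1214 kg·m².
ω_f = I_p ω_i / I_f = (0.1038)(10.7) / 0.1214 = 9.149 rpm.
KE_i = ½(0.1038)(1.121 rad/s)² = 0.06518 J; KE_f = ½(0.1214)(0.9581)² = 0.05573 J.
Fraction lost = 0.1449.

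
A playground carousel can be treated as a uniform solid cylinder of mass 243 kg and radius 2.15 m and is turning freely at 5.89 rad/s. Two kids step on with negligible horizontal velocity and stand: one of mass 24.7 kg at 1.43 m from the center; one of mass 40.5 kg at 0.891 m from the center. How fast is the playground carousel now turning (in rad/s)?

ω_f ≈ 5.13 rad/s

No external torque acts about the center; L_before = L_after.
I_p = ½(243)(2.15)² = 561.6 kg·m².
Added inertia Σmr² = (24.7)(1.43)² + (40.5)(0.891)² = 82.66 kg·m²; I_f = 561.6 + 82.66 = 644.3 kg·m².
ω_f = I_p ω_i / I_f = (561.6)(5.89) / 644.3 = 5.134 rad/s.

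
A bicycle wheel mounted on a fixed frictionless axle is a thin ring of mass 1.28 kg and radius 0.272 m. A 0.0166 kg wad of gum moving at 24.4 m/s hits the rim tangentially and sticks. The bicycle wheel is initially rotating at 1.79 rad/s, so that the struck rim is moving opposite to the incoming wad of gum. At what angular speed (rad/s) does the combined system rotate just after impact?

|ω_f| ≈ 0.619 rad/s

The axle reaction passes through the axle and exerts no torque about it; angular momentum about the axle is conserved through the impact.
I_p = (1.28)(0.272)² = 0.09470 kg·m². Taking the sense of the wad of gum's angular momentum as positive, L_{wad} = m v R = (0.0166)(24.4)(0.272) = 0.1102 kg·m²/s.
L_i = −I_p ω_p + m v R = −(0.09470)(1.79) + 0.1102 = -0.05934 kg·m²/s.
After sticking, I_f = I_p + m R² = 0.09470 + (0.0166)(0.272)² = 0.09593 kg·m².
ω_f = L_i / I_f = -0.05934 / 0.09593 = -0.6186 rad/s.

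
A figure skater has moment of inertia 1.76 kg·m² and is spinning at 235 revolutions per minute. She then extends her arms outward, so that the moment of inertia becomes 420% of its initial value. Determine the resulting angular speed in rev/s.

ω₂ ≈ 0.933 rev/s

Angular momentum about the spin axis is conserved since the torque about it is zero.
I₂ = 4.20 × 1.76 = 7.392 kg·m².
ω₂ = I₁ω₁ / I₂ = (1.760)(235 rpm) / (7.392) = 55.95 rpm = 0.9325 rev/s.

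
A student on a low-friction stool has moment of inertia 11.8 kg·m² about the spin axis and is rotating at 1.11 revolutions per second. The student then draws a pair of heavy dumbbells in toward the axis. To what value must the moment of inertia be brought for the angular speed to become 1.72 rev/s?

No external torque acts about the spin axis, so angular momentum is conserved.
I₂ = I₁ω₁ / ω₂ = (11.8)(1.11) / (1.72) = 7.615 kg·m².

I₂ ≈ 7.62 kg·m²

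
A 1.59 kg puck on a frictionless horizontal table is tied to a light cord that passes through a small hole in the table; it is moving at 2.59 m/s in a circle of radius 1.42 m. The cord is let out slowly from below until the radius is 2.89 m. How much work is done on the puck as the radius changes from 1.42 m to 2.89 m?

W ≈ -4.05 J

Central (radial) force ⇒ zero torque about the center ⇒ m v r is constant.
v₂ = v₁ r₁ / r₂ = (2.59)(1.42) / (2.89) = 1.273 m/s.
W = ΔKE = ½m(v₂² − v₁²) = -4.045 J.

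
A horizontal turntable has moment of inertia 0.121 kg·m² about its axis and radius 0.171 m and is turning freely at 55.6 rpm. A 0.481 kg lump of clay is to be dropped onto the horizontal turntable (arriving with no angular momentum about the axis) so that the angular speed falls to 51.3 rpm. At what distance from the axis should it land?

r ≈ 0.145 m

The added mass arrives with no angular momentum about the axis, and any external torque about the axis is negligible, so the system's angular momentum is conserved.
I_p ω_i = (I_p + m r²) ω_f ⇒ m r² = I_p(ω_i/ω_f − 1) = 0.1210(55.6/51.3 − 1) = 0.01014 kg·m².
r = √(0.01014/0.481) = 0.1452 m.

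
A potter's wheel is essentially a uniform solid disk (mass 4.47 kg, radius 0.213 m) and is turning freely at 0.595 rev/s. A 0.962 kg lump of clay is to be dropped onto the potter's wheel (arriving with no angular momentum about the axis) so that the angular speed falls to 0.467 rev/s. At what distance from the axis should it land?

r ≈ 0.170 m

No external torque acts about the axis; L_before = L_after.
I_p = ½(4.47)(0.213)² = 0.1014 kg·m².
I_p ω_i = (I_p + m r²) ω_f ⇒ m r² = I_p(ω_i/ω_f − 1) = 0.1014(0.595/0.467 − 1) = 0.02779 kg·m².
r = √(0.02779/0.962) = 0.1700 m.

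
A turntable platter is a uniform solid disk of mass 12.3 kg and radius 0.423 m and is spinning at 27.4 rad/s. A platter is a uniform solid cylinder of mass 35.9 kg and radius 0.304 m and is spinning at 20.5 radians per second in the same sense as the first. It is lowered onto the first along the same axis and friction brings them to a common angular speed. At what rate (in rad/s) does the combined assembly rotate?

No external torque acts about the common axis, so total angular momentum is conserved.
Moments of inertia: I_A = ½(12.3)(0.423)² = 1.100 kg·m²; I_B = ½(35.9)(0.304)² = 1.659 kg·m².
Taking A's sense as positive: L = (1.100)(27.4) + (1.659)(20.5) = 64.16 kg·m²·rad/s.
Combined I = 1.100 + 1.659 = 2.759 kg·m².
ω_f = L / I = 64.16 / 2.759 = 23.25 rad/s.

|ω_f| ≈ 23.3 rad/s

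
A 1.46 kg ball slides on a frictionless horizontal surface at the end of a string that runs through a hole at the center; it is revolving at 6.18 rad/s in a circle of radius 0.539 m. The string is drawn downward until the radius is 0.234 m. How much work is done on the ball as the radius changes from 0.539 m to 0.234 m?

The constraining force is radial, so m r² ω about the center is conserved.
ω₂ = ω₁ (r₁/r₂)² = (6.18)(0.539/0.234)² = 32.79 rad/s.
W = ΔKE = ½m(v₂² − v₁²) = 34.88 J.

W ≈ 34.9 J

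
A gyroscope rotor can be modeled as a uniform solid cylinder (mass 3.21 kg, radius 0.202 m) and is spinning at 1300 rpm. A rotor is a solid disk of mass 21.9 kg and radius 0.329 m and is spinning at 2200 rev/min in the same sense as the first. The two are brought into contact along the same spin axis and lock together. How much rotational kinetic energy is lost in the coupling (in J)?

No external torque acts about the common axis, so total angular momentum is conserved.
Moments of inertia: I_A = ½(3.21)(0.202)² = 0.06549 kg·m²; I_B = ½(21.9)(0.329)² = 1.185 kg·m².
Taking A's sense as positive: L = (0.06549)(1300) + (1.185)(2200) = 2693 kg·m²·rpm.
Combined I = 0.06549 + 1.185 = 1.251 kg·m².
ω_f = L / I = 2693 / 1.251 = 2153 rpm.
KE_i = ½ΣIω² = 32060 J; KE_f = ½(1.251)(225.4)² = 31790 J.

ΔKE lost ≈ 276 J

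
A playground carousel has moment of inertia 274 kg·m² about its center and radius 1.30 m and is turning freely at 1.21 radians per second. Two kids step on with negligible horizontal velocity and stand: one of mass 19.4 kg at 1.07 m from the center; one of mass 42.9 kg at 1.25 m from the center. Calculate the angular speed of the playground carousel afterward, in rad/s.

ω_f ≈ 0.913 rad/s

The added mass arrives with no angular momentum about the center, and any external torque about the center is negligible, so the system's angular momentum is conserved.
Added inertia Σmr² = (19.4)(1.07)² + (42.9)(1.25)² = 89.24 kg·m²; I_f = 274.0 + 89.24 = 363.2 kg·m².
ω_f = I_p ω_i / I_f = (274.0)(1.21) / 363.2 = 0.9127 rad/s.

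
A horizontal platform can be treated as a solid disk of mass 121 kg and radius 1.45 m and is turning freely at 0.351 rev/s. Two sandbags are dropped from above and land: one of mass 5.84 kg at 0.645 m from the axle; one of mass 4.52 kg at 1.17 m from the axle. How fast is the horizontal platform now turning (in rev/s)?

The added mass arrives with no angular momentum about the axle, and any external torque about the axle is negligible, so the system's angular momentum is conserved.
I_p = ½(121)(1.45)² = 127.2 kg·m².
Added inertia Σmr² = (5.84)(0.645)² + (4.52)(1.17)² = 8.617 kg·m²; I_f = 127.2 + 8.617 = 135.8 kg·m².
ω_f = I_p ω_i / I_f = (127.2)(0.351) / 135.8 = 0.3287 rev/s.

ω_f ≈ 0.329 rev/s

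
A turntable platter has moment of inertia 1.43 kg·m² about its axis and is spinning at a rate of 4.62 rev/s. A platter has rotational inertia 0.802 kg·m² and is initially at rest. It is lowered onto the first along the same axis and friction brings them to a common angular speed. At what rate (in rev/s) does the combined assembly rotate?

The coupling torques are internal; angular momentum about the shared axis is conserved.
Taking A's sense as positive: L = (1.430)(4.62) = 6.607 kg·m²·rev/s.
Combined I = 1.430 + 0.8020 = 2.232 kg·m².
ω_f = L / I = 6.607 / 2.232 = 2.960 rev/s.

|ω_f| ≈ 2.96 rev/s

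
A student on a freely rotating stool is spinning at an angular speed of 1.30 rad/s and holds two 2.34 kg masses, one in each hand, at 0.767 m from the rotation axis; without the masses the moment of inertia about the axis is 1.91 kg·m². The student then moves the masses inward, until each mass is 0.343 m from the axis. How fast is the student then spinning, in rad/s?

No external torque acts about the spin axis, so angular momentum is conserved.
I₁ = 1.91 + 2(2.34)(0.767)² = 4.663 kg·m²; I₂ = 1.91 + 2(2.34)(0.343)² = 2.461 kg·m².
ω₂ = I₁ω₁ / I₂ = (4.663)(1.30 rad/s) / (2.461) = 2.464 rad/s.

ω₂ ≈ 2.46 rad/s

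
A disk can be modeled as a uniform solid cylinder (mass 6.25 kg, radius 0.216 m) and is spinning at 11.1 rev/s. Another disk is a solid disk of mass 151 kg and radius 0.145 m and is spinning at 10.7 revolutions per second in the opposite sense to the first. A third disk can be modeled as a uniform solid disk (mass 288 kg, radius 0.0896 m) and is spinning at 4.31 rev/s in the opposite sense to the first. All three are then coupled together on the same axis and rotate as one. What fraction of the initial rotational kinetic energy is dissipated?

fraction ≈ 0.352

The coupling torques are internal; angular momentum about the shared axis is conserved.
Moments of inertia: I_A = ½(6.25)(0.216)² = 0.1458 kg·m²; I_B = ½(151)(0.145)² = 1.587 kg·m²; I_C = ½(288)(0.0896)² = 1.156 kg·m².
Taking A's sense as positive: L = (0.1458)(11.1) − (1.587)(10.7) − (1.156)(4.31) = -20.35 kg·m²·rev/s.
Combined I = 0.1458 + 1.587 + 1.156 = 2.889 kg·m².
ω_f = L / I = -20.35 / 2.889 = -7.043 rev/s.
KE_i = ½ΣIω² = 4366 J; KE_f = ½(2.889)(44.25)² = 2829 J.
Fraction dissipated = (KE_i − KE_f)/KE_i = 0.3520.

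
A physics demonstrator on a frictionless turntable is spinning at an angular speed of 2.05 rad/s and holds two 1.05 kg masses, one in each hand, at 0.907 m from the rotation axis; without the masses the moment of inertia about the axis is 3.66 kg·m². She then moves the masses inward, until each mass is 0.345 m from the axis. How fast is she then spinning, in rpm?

ω₂ ≈ 27.0 rpm

No external torque acts about the spin axis, so angular momentum is conserved.
I₁ = 3.66 + 2(1.05)(0.907)² = 5.388 kg·m²; I₂ = 3.66 + 2(1.05)(0.345)² = 3.910 kg·m².
ω₂ = I₁ω₁ / I₂ = (5.388)(2.05 rad/s) / (3.910) = 2.825 rad/s = 26.97 rpm.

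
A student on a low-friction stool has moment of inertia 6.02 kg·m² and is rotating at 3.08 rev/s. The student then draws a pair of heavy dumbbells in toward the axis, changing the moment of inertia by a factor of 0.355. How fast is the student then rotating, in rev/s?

ω₂ ≈ 8.68 rev/s

No external torque acts about the spin axis, so angular momentum is conserved.
I₂ = 0.355 × 6.02 = 2.137 kg·m².
ω₂ = I₁ω₁ / I₂ = (6.020)(3.08 rev/s) / (2.137) = 8.676 rev/s.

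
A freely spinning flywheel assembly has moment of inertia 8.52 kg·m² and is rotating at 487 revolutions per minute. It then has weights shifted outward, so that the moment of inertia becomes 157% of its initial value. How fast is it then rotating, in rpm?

ω₂ ≈ 310 rpm

No external torque acts about the spin axis, so angular momentum is conserved.
I₂ = 1.57 × 8.52 = 13.38 kg·m².
ω₂ = I₁ω₁ / I₂ = (8.520)(487 rpm) / (13.38) = 310.2 rpm.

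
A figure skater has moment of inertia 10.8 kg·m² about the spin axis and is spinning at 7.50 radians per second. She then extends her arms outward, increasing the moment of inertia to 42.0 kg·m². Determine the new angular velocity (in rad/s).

ω₂ ≈ 1.93 rad/s

With no external torque about the axis, L is conserved: I₁ω₁ = I₂ω₂.
ω₂ = I₁ω₁ / I₂ = (10.80)(7.50 rad/s) / (42.00) = 1.929 rad/s.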